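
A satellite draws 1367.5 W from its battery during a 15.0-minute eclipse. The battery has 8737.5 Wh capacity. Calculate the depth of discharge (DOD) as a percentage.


E_used = P * t / 60 = 1367.5 * 15.0 / 60 = 341.8750 Wh
DOD = E_used / E_total * 100 = 341.8750 / 8737.5 * 100
DOD = 3.9127 %

3.9127 %


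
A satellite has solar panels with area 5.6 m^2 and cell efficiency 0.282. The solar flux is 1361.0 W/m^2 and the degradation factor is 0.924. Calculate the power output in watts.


P = area * eta * S * degradation
P = 5.6 * 0.282 * 1361.0 * 0.924
P = 1985.9451 W

1985.9451 W


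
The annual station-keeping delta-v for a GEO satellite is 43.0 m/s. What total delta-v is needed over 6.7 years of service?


dV = rate * years = 43.0 * 6.7
dV = 288.1000 m/s

288.1000 m/s


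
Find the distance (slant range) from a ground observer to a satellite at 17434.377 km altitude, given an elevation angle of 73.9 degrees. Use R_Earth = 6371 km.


h = 17434.377 km, el = 73.9 deg
d = -R_E*sin(el) + sqrt((R_E*sin(el))^2 + 2*R_E*h + h^2)
d = -6371.0000*sin(1.2898) + sqrt((6371.0000*0.9607792)^2 + 2*6371.0000*17434.377 + 17434.377^2)
d = 17618.5999 km

17618.5999 km


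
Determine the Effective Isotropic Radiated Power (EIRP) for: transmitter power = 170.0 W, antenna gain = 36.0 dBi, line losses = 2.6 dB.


Pt = 170.0 W = 22.3045 dBW
EIRP = Pt_dBW + Gt - losses = 22.3045 + 36.0 - 2.6 = 55.7045 dBW

55.7045 dBW


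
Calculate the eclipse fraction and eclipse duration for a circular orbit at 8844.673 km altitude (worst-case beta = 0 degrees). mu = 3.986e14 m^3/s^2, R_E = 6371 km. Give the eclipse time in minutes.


r = 15215.6730 km
T = 311.3126 min
Eclipse fraction = arcsin(R_E/r)/pi = arcsin(6371.0000/15215.6730)/pi
= arcsin(0.418713)/pi = 0.1375187
Eclipse duration = 0.1375187 * 311.3126 = 42.8113 min

42.8113 minutes


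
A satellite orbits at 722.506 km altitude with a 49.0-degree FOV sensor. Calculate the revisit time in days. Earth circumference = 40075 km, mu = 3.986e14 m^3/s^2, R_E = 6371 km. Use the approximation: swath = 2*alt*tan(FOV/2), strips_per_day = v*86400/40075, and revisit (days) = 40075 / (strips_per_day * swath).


swath = 2*722.506*tan(0.4276057) = 658.5299 km
v = sqrt(mu/r) = 7496.1484 m/s = 7.4961 km/s
strips/day = v*86400/40075 = 7.4961*86400/40075 = 16.1614
coverage/day = strips * swath = 16.1614 * 658.5299 = 10642.7508 km
revisit = 40075 / 10642.7508 = 3.7655 days

3.7655 days


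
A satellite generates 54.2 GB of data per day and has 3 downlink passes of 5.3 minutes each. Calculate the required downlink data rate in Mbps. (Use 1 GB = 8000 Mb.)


total contact time = 3 * 5.3 * 60 = 954.0000 s
data = 54.2 GB = 433600.0000 Mb
rate = 433600.0000 / 954.0000 = 454.5073 Mbps

454.5073 Mbps


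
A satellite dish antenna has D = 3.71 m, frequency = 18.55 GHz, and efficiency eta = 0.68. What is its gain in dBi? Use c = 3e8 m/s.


lambda = c/f = 3e8 / 1.855e+10 = 0.01617251 m
G = eta*(pi*D/lambda)^2 = 0.68*(pi*3.71/0.01617251)^2
G = 353184.6302 (linear)
G = 10*log10(353184.6302) = 55.4800 dBi

55.4800 dBi


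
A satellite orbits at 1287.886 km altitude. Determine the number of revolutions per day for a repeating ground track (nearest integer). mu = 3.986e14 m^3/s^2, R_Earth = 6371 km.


r = 7.658886e+06 m
T = 2*pi*sqrt(r^3/mu) = 6670.5191 s = 111.1753 min
revs/day = 1440 / 111.1753 = 12.9525
Rounded: 13 revolutions per day

13 revolutions per day


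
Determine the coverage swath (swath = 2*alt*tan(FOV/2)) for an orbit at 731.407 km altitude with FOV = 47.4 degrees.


FOV = 47.4 deg = 0.8272861 rad
swath = 2 * alt * tan(FOV/2) = 2 * 731.407 * tan(0.413643)
swath = 2 * 731.407 * 0.4389693
swath = 642.1305 km

642.1305 km


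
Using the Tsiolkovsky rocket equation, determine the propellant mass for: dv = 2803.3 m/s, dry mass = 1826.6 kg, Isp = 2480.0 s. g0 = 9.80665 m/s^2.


ve = Isp * g0 = 2480.0 * 9.80665 = 24320.492000 m/s
mass ratio = exp(dv/ve) = exp(2803.3/24320.492000) = 1.12217070
m_prop = m_dry * (mr - 1) = 1826.6 * (1.12217070 - 1)
m_prop = 223.1570 kg

223.1570 kg


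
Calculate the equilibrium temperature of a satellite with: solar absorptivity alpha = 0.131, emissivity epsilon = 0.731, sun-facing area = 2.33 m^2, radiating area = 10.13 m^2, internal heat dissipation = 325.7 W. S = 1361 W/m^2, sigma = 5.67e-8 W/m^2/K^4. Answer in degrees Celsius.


Numerator = alpha*S*A_sun + Q_int = 0.131*1361*2.33 + 325.7 = 741.1180 W
Denominator = eps*sigma*A_rad = 0.731*5.67e-8*10.13 = 4.198652e-07 W/K^4
T^4 = 1.7651333e+09 K^4
T = 204.9719 K = -68.1781 C

-68.1781 degrees Celsius


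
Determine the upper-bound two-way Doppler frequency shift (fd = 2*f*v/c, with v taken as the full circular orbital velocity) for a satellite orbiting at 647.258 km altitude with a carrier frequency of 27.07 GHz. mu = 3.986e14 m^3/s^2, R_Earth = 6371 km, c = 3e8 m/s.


r = 7.018258e+06 m
v = sqrt(mu/r) = 7536.2272 m/s (worst-case radial velocity)
f = 27.07 GHz = 2.707e+10 Hz
fd = 2*f*v/c = 2*2.707e+10*7536.2272/3.0e+08
fd = 1.3600378e+06 Hz

1.3600e+06 Hz


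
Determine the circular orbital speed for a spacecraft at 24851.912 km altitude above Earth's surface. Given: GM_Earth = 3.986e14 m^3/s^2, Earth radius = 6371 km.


r = R_E + alt = 6371.0 + 24851.912 = 31222.9120 km = 3.1222912e+07 m
v = sqrt(mu/r) = sqrt(3.986e14 / 3.1222912e+07) = 3572.9912 m/s = 3.5730 km/s

3.5730 km/s


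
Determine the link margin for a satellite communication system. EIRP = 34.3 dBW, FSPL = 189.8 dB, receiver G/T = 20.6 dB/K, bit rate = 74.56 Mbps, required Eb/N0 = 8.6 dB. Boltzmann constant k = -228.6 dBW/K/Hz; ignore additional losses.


C/N0 = EIRP - FSPL + G/T - k = 34.3 - 189.8 + 20.6 - (-228.6)
C/N0 = 93.7000 dB-Hz
R_b = 74.56 Mbps = 7.456e+07 bps -> 10*log10(R_b) = 78.7251 dB-Hz
Eb/N0 = C/N0 - 10*log10(R_b) = 93.7000 - 78.7251 = 14.9749 dB
Margin = Eb/N0 - Eb/N0_req = 14.9749 - 8.6 = 6.3749 dB (link closes)

6.3749 dB


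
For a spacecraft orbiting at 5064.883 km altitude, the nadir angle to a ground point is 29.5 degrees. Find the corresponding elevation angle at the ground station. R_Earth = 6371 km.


r = R_E + alt = 11435.8830 km
Law of sines in the satellite / Earth-center / ground-point triangle:
  sin(nadir)/R_E = sin(90 + el)/r  =>  cos(el) = (r/R_E)*sin(nadir)
cos(el) = (11435.8830 / 6371.0000) * sin(29.5 deg) = 0.8838955
el = arccos(0.8838955) = 27.8841 deg
(Earth-central angle = 90 - nadir - el = 32.6159 deg)

27.8841 degrees


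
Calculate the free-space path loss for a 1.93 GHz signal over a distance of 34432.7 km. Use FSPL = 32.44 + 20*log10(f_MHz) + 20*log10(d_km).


f = 1.93 GHz = 1930.0000 MHz
d = 34432.7 km
FSPL = 32.44 + 20*log10(1930.0000) + 20*log10(34432.7)
FSPL = 32.44 + 65.7111 + 90.7394
FSPL = 188.8906 dB

188.8906 dB


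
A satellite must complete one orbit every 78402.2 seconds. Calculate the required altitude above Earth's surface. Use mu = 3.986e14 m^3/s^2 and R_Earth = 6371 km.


T = 78402.2 s
r = (mu*T^2/(4*pi^2))^(1/3) = (3.986e14 * 78402.2^2 / (4*pi^2))^(1/3)
r = 3.9592357e+07 m = 39592.3566 km
alt = r - R_E = 39592.3566 - 6371 = 33221.3566 km

33221.3566 km


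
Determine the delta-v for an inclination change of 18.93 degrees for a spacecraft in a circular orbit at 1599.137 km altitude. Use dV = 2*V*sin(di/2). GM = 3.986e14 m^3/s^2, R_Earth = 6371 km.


r = 7970.1370 km = 7.970137e+06 m
V = sqrt(mu/r) = 7071.8942 m/s
di = 18.93 deg = 0.3303908 rad
dV = 2*V*sin(di/2) = 2*7071.8942*sin(0.1651954)
dV = 2325.8765 m/s = 2.3259 km/s

2.3259 km/s


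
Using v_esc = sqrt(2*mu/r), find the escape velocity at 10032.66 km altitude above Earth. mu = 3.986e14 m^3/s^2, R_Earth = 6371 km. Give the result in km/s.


r = 6371.0 + 10032.66 = 16403.6600 km = 1.640366e+07 m
v_esc = sqrt(2*mu/r) = sqrt(2*3.986e14 / 1.640366e+07)
v_esc = 6971.2919 m/s = 6.9713 km/s

6.9713 km/s


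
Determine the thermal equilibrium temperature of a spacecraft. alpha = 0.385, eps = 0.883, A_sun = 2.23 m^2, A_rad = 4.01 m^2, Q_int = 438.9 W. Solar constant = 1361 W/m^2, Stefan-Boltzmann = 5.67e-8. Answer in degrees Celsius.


Numerator = alpha*S*A_sun + Q_int = 0.385*1361*2.23 + 438.9 = 1607.3866 W
Denominator = eps*sigma*A_rad = 0.883*5.67e-8*4.01 = 2.0076506e-07 W/K^4
T^4 = 8.0063062e+09 K^4
T = 299.1287 K = 25.9787 C

25.9787 degrees Celsius


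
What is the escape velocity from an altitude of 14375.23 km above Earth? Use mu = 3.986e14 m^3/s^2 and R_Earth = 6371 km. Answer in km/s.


r = 6371.0 + 14375.23 = 20746.2300 km = 2.074623e+07 m
v_esc = sqrt(2*mu/r) = sqrt(2*3.986e14 / 2.074623e+07)
v_esc = 6198.8917 m/s = 6.1989 km/s

6.1989 km/s


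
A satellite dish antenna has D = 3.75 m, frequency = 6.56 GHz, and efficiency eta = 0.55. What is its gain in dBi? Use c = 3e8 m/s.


lambda = c/f = 3e8 / 6.56e+09 = 0.04573171 m
G = eta*(pi*D/lambda)^2 = 0.55*(pi*3.75/0.04573171)^2
G = 36499.7710 (linear)
G = 10*log10(36499.7710) = 45.6229 dBi

45.6229 dBi


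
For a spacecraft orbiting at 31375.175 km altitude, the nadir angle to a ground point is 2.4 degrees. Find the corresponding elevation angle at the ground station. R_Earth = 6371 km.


r = R_E + alt = 37746.1750 km
Law of sines in the satellite / Earth-center / ground-point triangle:
  sin(nadir)/R_E = sin(90 + el)/r  =>  cos(el) = (r/R_E)*sin(nadir)
cos(el) = (37746.1750 / 6371.0000) * sin(2.4 deg) = 0.2481001
el = arccos(0.2481001) = 75.6349 deg
(Earth-central angle = 90 - nadir - el = 11.9651 deg)

75.6349 degrees


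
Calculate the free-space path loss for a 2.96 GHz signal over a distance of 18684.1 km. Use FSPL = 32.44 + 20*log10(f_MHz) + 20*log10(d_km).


f = 2.96 GHz = 2960.0000 MHz
d = 18684.1 km
FSPL = 32.44 + 20*log10(2960.0000) + 20*log10(18684.1)
FSPL = 32.44 + 69.4258 + 85.4294
FSPL = 187.2953 dB

187.2953 dB


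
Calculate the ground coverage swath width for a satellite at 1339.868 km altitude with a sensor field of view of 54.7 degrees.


FOV = 54.7 deg = 0.9546951 rad
swath = 2 * alt * tan(FOV/2) = 2 * 1339.868 * tan(0.4773476)
swath = 2 * 1339.868 * 0.5172441
swath = 1386.0777 km

1386.0777 km


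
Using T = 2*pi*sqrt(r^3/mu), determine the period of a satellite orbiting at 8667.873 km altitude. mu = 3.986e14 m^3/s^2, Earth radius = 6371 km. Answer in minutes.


r = 15038.8730 km = 1.5038873e+07 m
T = 2*pi*sqrt(r^3/mu) = 2*pi*sqrt(3.4013073e+21 / 3.986e14)
T = 18354.1450 s = 305.9024 min

305.9024 minutes


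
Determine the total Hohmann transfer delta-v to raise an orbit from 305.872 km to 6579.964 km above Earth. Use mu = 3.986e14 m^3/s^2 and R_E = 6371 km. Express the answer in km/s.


r1 = 6676.8720 km = 6.676872e+06 m
r2 = 12950.9640 km = 1.2950964e+07 m
dv1 = sqrt(mu/r1)*(sqrt(2*r2/(r1+r2)) - 1) = 1149.4032 m/s
dv2 = sqrt(mu/r2)*(1 - sqrt(2*r1/(r1+r2))) = 971.7919 m/s
total dv = |dv1| + |dv2| = 1149.4032 + 971.7919 = 2121.1950 m/s = 2.1212 km/s

2.1212 km/s


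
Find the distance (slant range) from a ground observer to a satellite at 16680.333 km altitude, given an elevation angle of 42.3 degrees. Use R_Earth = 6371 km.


h = 16680.333 km, el = 42.3 deg
d = -R_E*sin(el) + sqrt((R_E*sin(el))^2 + 2*R_E*h + h^2)
d = -6371.0000*sin(0.7382743) + sqrt((6371.0000*0.6730125)^2 + 2*6371.0000*16680.333 + 16680.333^2)
d = 18276.7940 km

18276.7940 km


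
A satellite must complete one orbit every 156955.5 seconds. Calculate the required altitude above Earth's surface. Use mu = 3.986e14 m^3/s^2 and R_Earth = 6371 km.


T = 156955.5 s
r = (mu*T^2/(4*pi^2))^(1/3) = (3.986e14 * 156955.5^2 / (4*pi^2))^(1/3)
r = 6.2889317e+07 m = 62889.3170 km
alt = r - R_E = 62889.3170 - 6371 = 56518.3170 km

56518.3170 km


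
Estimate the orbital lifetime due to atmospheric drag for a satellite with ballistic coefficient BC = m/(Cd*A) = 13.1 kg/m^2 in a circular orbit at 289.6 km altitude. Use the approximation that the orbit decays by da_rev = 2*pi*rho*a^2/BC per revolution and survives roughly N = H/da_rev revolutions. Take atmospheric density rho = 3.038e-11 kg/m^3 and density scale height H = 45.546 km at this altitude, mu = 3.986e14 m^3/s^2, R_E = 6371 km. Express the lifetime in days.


a = R_E + alt = 6660.6000 km = 6.6606e+06 m
da_rev = 2*pi*rho*a^2/BC = 2*pi*3.038e-11*(6.6606e+06)^2/13.1 = 646.432300 m per revolution
N = H/da_rev = 45546.0000 m / 646.432300 m = 70.4575 revolutions
P = 2*pi*sqrt(a^3/mu) = 5409.8005 s
lifetime = N*P = 70.4575 * 5409.8005 = 381160.9882 s = 4.4116 days

4.4116 days


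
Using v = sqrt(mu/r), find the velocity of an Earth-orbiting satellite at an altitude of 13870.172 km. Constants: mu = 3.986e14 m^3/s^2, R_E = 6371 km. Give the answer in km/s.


r = R_E + alt = 6371.0 + 13870.172 = 20241.1720 km = 2.0241172e+07 m
v = sqrt(mu/r) = sqrt(3.986e14 / 2.0241172e+07) = 4437.6272 m/s = 4.4376 km/s

4.4376 km/s


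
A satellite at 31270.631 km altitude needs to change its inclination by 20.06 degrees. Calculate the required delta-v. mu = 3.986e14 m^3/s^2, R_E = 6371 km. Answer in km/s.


r = 37641.6310 km = 3.7641631e+07 m
V = sqrt(mu/r) = 3254.1265 m/s
di = 20.06 deg = 0.350113 rad
dV = 2*V*sin(di/2) = 2*3254.1265*sin(0.1750565)
dV = 1133.5021 m/s = 1.1335 km/s

1.1335 km/s


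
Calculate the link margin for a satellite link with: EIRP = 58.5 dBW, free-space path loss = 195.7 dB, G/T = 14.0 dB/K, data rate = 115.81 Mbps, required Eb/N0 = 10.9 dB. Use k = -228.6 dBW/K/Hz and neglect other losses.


C/N0 = EIRP - FSPL + G/T - k = 58.5 - 195.7 + 14.0 - (-228.6)
C/N0 = 105.4000 dB-Hz
R_b = 115.81 Mbps = 1.1581e+08 bps -> 10*log10(R_b) = 80.6375 dB-Hz
Eb/N0 = C/N0 - 10*log10(R_b) = 105.4000 - 80.6375 = 24.7625 dB
Margin = Eb/N0 - Eb/N0_req = 24.7625 - 10.9 = 13.8625 dB (link closes)

13.8625 dB


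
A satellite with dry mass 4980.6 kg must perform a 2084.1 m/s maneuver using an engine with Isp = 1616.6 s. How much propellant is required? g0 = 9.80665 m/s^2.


ve = Isp * g0 = 1616.6 * 9.80665 = 15853.430390 m/s
mass ratio = exp(dv/ve) = exp(2084.1/15853.430390) = 1.14049287
m_prop = m_dry * (mr - 1) = 4980.6 * (1.14049287 - 1)
m_prop = 699.7388 kg

699.7388 kg


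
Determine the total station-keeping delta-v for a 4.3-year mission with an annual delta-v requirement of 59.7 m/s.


dV = rate * years = 59.7 * 4.3
dV = 256.7100 m/s

256.7100 m/s


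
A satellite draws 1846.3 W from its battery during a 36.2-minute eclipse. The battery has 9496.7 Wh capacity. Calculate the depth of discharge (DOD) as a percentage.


E_used = P * t / 60 = 1846.3 * 36.2 / 60 = 1113.9343 Wh
DOD = E_used / E_total * 100 = 1113.9343 / 9496.7 * 100
DOD = 11.7297 %

11.7297 %


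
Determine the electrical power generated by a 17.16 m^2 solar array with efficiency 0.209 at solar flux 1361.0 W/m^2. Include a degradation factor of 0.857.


P = area * eta * S * degradation
P = 17.16 * 0.209 * 1361.0 * 0.857
P = 4183.1411 W

4183.1411 W


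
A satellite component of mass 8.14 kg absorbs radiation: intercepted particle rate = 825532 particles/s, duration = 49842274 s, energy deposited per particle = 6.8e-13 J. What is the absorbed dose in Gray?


Total energy deposited = rate * time * E_per
  = 825532 * 49842274 * 6.8e-13 = 27.9795 J
Dose = E_total / mass = 27.9795 / 8.14
Dose = 3.4373 Gy

3.4373 Gy


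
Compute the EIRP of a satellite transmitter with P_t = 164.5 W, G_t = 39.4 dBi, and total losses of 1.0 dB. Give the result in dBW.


Pt = 164.5 W = 22.1617 dBW
EIRP = Pt_dBW + Gt - losses = 22.1617 + 39.4 - 1.0 = 60.5617 dBW

60.5617 dBW


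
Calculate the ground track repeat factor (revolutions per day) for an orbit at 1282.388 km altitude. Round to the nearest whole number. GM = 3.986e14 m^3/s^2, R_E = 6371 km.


r = 7.653388e+06 m
T = 2*pi*sqrt(r^3/mu) = 6663.3376 s = 111.0556 min
revs/day = 1440 / 111.0556 = 12.9665
Rounded: 13 revolutions per day

13 revolutions per day


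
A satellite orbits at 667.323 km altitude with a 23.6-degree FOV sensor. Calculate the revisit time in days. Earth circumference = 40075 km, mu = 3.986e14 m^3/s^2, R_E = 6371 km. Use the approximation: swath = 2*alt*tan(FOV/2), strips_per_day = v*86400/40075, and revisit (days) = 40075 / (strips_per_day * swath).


swath = 2*667.323*tan(0.2059489) = 278.8221 km
v = sqrt(mu/r) = 7525.4773 m/s = 7.5255 km/s
strips/day = v*86400/40075 = 7.5255*86400/40075 = 16.2246
coverage/day = strips * swath = 16.2246 * 278.8221 = 4523.7794 km
revisit = 40075 / 4523.7794 = 8.8587 days

8.8587 days


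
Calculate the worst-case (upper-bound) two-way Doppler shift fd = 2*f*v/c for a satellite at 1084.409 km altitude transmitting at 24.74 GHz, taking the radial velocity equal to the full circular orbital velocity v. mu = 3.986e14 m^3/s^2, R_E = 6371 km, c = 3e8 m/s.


r = 7.455409e+06 m
v = sqrt(mu/r) = 7311.9449 m/s (worst-case radial velocity)
f = 24.74 GHz = 2.474e+10 Hz
fd = 2*f*v/c = 2*2.474e+10*7311.9449/3.0e+08
fd = 1.2059834e+06 Hz

1.2060e+06 Hz


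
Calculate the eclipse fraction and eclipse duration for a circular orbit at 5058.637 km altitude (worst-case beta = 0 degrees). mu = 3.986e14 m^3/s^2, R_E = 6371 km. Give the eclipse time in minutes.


r = 11429.6370 km
T = 202.6789 min
Eclipse fraction = arcsin(R_E/r)/pi = arcsin(6371.0000/11429.6370)/pi
= arcsin(0.5574105)/pi = 0.188205
Eclipse duration = 0.188205 * 202.6789 = 38.1452 min

38.1452 minutes


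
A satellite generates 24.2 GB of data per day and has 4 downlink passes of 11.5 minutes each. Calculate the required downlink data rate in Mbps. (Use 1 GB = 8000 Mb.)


total contact time = 4 * 11.5 * 60 = 2760.0000 s
data = 24.2 GB = 193600.0000 Mb
rate = 193600.0000 / 2760.0000 = 70.1449 Mbps

70.1449 Mbps


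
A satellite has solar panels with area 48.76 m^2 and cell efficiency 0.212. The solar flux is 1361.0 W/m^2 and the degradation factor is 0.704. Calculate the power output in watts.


P = area * eta * S * degradation
P = 48.76 * 0.212 * 1361.0 * 0.704
P = 9904.4495 W

9904.4495 W


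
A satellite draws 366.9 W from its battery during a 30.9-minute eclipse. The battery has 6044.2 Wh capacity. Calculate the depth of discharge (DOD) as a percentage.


E_used = P * t / 60 = 366.9 * 30.9 / 60 = 188.9535 Wh
DOD = E_used / E_total * 100 = 188.9535 / 6044.2 * 100
DOD = 3.1262 %

3.1262 %


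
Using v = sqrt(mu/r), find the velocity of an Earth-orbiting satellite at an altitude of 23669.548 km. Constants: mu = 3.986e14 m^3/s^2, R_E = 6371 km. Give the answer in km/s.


r = R_E + alt = 6371.0 + 23669.548 = 30040.5480 km = 3.0040548e+07 m
v = sqrt(mu/r) = sqrt(3.986e14 / 3.0040548e+07) = 3642.6272 m/s = 3.6426 km/s

3.6426 km/s


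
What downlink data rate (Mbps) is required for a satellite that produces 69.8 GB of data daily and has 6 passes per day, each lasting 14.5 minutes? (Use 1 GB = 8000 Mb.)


total contact time = 6 * 14.5 * 60 = 5220.0000 s
data = 69.8 GB = 558400.0000 Mb
rate = 558400.0000 / 5220.0000 = 106.9732 Mbps

106.9732 Mbps


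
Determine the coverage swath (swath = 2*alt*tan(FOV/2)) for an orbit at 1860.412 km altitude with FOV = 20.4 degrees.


FOV = 20.4 deg = 0.3560472 rad
swath = 2 * alt * tan(FOV/2) = 2 * 1860.412 * tan(0.1780236)
swath = 2 * 1860.412 * 0.1799284
swath = 669.4819 km

669.4819 km


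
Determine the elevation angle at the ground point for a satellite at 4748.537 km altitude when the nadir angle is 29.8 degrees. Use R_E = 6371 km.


r = R_E + alt = 11119.5370 km
Law of sines in the satellite / Earth-center / ground-point triangle:
  sin(nadir)/R_E = sin(90 + el)/r  =>  cos(el) = (r/R_E)*sin(nadir)
cos(el) = (11119.5370 / 6371.0000) * sin(29.8 deg) = 0.8673867
el = arccos(0.8673867) = 29.8436 deg
(Earth-central angle = 90 - nadir - el = 30.3564 deg)

29.8436 degrees


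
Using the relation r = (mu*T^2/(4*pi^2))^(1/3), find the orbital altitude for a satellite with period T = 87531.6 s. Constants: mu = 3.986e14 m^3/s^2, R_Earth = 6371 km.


T = 87531.6 s
r = (mu*T^2/(4*pi^2))^(1/3) = (3.986e14 * 87531.6^2 / (4*pi^2))^(1/3)
r = 4.2609107e+07 m = 42609.1068 km
alt = r - R_E = 42609.1068 - 6371 = 36238.1068 km

36238.1068 km


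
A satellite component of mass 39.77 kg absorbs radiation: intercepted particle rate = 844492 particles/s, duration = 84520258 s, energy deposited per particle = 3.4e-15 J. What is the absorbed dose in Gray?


Total energy deposited = rate * time * E_per
  = 844492 * 84520258 * 3.4e-15 = 0.2426807 J
Dose = E_total / mass = 0.2426807 / 39.77
Dose = 0.006102105 Gy

0.0061 Gy


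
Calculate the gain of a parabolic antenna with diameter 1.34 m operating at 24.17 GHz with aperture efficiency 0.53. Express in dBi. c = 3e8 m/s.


lambda = c/f = 3e8 / 2.417e+10 = 0.01241208 m
G = eta*(pi*D/lambda)^2 = 0.53*(pi*1.34/0.01241208)^2
G = 60967.1653 (linear)
G = 10*log10(60967.1653) = 47.8510 dBi

47.8510 dBi


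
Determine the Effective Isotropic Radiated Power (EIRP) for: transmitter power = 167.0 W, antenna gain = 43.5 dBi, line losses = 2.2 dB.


Pt = 167.0 W = 22.2272 dBW
EIRP = Pt_dBW + Gt - losses = 22.2272 + 43.5 - 2.2 = 63.5272 dBW

63.5272 dBW


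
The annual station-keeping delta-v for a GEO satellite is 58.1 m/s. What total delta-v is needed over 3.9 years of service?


dV = rate * years = 58.1 * 3.9
dV = 226.5900 m/s

226.5900 m/s


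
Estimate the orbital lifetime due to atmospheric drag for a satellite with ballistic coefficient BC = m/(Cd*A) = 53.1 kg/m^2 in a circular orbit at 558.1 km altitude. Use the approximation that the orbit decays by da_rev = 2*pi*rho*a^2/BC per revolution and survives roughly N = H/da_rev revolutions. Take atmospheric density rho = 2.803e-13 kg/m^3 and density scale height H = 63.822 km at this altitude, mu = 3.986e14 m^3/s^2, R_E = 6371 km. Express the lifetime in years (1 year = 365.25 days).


a = R_E + alt = 6929.1000 km = 6.9291e+06 m
da_rev = 2*pi*rho*a^2/BC = 2*pi*2.803e-13*(6.9291e+06)^2/53.1 = 1.592436 m per revolution
N = H/da_rev = 63822.0000 m / 1.592436 m = 40078.2091 revolutions
P = 2*pi*sqrt(a^3/mu) = 5740.1926 s
lifetime = N*P = 40078.2091 * 5740.1926 = 2.3005664e+08 s = 2662.6926 days
years = 2662.6926 / 365.25 = 7.2901 years

7.2901 years


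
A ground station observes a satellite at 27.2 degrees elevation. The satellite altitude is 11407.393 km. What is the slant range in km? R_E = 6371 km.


h = 11407.393 km, el = 27.2 deg
d = -R_E*sin(el) + sqrt((R_E*sin(el))^2 + 2*R_E*h + h^2)
d = -6371.0000*sin(0.4747296) + sqrt((6371.0000*0.4570979)^2 + 2*6371.0000*11407.393 + 11407.393^2)
d = 13939.0117 km

13939.0117 km


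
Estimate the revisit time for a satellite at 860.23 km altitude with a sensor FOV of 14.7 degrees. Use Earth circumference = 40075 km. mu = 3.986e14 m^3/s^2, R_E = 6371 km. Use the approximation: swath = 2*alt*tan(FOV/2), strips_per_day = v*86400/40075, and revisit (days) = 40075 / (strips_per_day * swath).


swath = 2*860.23*tan(0.1282817) = 221.9222 km
v = sqrt(mu/r) = 7424.4205 m/s = 7.4244 km/s
strips/day = v*86400/40075 = 7.4244*86400/40075 = 16.0067
coverage/day = strips * swath = 16.0067 * 221.9222 = 3552.2500 km
revisit = 40075 / 3552.2500 = 11.2816 days

11.2816 days


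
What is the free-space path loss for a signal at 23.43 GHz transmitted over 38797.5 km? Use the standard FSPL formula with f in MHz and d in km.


f = 23.43 GHz = 23430.0000 MHz
d = 38797.5 km
FSPL = 32.44 + 20*log10(23430.0000) + 20*log10(38797.5)
FSPL = 32.44 + 87.3954 + 91.7761
FSPL = 211.6115 dB

211.6115 dB


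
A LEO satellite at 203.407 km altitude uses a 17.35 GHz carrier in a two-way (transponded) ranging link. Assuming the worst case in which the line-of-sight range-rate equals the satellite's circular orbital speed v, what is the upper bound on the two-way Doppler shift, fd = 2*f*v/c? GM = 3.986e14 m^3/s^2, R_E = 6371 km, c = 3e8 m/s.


r = 6.574407e+06 m
v = sqrt(mu/r) = 7786.4653 m/s (worst-case radial velocity)
f = 17.35 GHz = 1.735e+10 Hz
fd = 2*f*v/c = 2*1.735e+10*7786.4653/3.0e+08
fd = 900634.4895 Hz

900634.4895 Hz


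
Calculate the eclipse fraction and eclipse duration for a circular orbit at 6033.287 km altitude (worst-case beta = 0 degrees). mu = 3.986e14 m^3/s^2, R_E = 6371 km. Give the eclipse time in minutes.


r = 12404.2870 km
T = 229.1488 min
Eclipse fraction = arcsin(R_E/r)/pi = arcsin(6371.0000/12404.2870)/pi
= arcsin(0.5136128)/pi = 0.1716932
Eclipse duration = 0.1716932 * 229.1488 = 39.3433 min

39.3433 minutes


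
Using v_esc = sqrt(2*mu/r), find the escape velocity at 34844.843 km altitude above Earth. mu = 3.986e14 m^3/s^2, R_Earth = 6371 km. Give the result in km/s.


r = 6371.0 + 34844.843 = 41215.8430 km = 4.1215843e+07 m
v_esc = sqrt(2*mu/r) = sqrt(2*3.986e14 / 4.1215843e+07)
v_esc = 4397.9628 m/s = 4.3980 km/s

4.3980 km/s


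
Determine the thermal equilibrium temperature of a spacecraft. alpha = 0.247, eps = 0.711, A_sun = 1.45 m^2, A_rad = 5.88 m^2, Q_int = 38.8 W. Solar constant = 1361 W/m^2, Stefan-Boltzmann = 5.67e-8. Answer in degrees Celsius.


Numerator = alpha*S*A_sun + Q_int = 0.247*1361*1.45 + 38.8 = 526.2421 W
Denominator = eps*sigma*A_rad = 0.711*5.67e-8*5.88 = 2.3704456e-07 W/K^4
T^4 = 2.2200137e+09 K^4
T = 217.0646 K = -56.0854 C

-56.0854 degrees Celsius


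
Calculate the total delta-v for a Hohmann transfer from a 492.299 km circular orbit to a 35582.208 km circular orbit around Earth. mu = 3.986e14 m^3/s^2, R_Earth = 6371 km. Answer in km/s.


r1 = 6863.2990 km = 6.863299e+06 m
r2 = 41953.2080 km = 4.1953208e+07 m
dv1 = sqrt(mu/r1)*(sqrt(2*r2/(r1+r2)) - 1) = 2370.3432 m/s
dv2 = sqrt(mu/r2)*(1 - sqrt(2*r1/(r1+r2))) = 1447.8820 m/s
total dv = |dv1| + |dv2| = 2370.3432 + 1447.8820 = 3818.2252 m/s = 3.8182 km/s

3.8182 km/s


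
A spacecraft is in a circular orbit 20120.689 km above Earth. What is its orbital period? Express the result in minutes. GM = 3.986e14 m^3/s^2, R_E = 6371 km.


r = 26491.6890 km = 2.6491689e+07 m
T = 2*pi*sqrt(r^3/mu) = 2*pi*sqrt(1.8592121e+22 / 3.986e14)
T = 42911.6973 s = 715.1950 min

715.1950 minutes


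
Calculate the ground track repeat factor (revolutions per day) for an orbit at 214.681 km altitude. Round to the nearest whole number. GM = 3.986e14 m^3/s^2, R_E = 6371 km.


r = 6.585681e+06 m
T = 2*pi*sqrt(r^3/mu) = 5318.7828 s = 88.6464 min
revs/day = 1440 / 88.6464 = 16.2443
Rounded: 16 revolutions per day

16 revolutions per day


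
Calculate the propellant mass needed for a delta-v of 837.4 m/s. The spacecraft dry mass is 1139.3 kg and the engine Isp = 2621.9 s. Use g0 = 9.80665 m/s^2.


ve = Isp * g0 = 2621.9 * 9.80665 = 25712.055635 m/s
mass ratio = exp(dv/ve) = exp(837.4/25712.055635) = 1.03310453
m_prop = m_dry * (mr - 1) = 1139.3 * (1.03310453 - 1)
m_prop = 37.7160 kg

37.7160 kg


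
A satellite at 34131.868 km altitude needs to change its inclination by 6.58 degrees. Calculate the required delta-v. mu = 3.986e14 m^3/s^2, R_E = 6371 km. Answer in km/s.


r = 40502.8680 km = 4.0502868e+07 m
V = sqrt(mu/r) = 3137.0812 m/s
di = 6.58 deg = 0.1148427 rad
dV = 2*V*sin(di/2) = 2*3137.0812*sin(0.05742133)
dV = 360.0728 m/s = 0.3600728 km/s

0.3601 km/s


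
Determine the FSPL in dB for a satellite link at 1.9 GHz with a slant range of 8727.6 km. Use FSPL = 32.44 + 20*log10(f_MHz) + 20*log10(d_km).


f = 1.9 GHz = 1900.0000 MHz
d = 8727.6 km
FSPL = 32.44 + 20*log10(1900.0000) + 20*log10(8727.6)
FSPL = 32.44 + 65.5751 + 78.8179
FSPL = 176.8330 dB

176.8330 dB


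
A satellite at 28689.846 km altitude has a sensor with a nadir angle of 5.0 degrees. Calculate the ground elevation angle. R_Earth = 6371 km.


r = R_E + alt = 35060.8460 km
Law of sines in the satellite / Earth-center / ground-point triangle:
  sin(nadir)/R_E = sin(90 + el)/r  =>  cos(el) = (r/R_E)*sin(nadir)
cos(el) = (35060.8460 / 6371.0000) * sin(5.0 deg) = 0.4796349
el = arccos(0.4796349) = 61.3384 deg
(Earth-central angle = 90 - nadir - el = 23.6616 deg)

61.3384 degrees


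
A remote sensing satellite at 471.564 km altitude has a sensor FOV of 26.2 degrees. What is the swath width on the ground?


FOV = 26.2 deg = 0.4572763 rad
swath = 2 * alt * tan(FOV/2) = 2 * 471.564 * tan(0.2286381)
swath = 2 * 471.564 * 0.2327073
swath = 219.4728 km

219.4728 km


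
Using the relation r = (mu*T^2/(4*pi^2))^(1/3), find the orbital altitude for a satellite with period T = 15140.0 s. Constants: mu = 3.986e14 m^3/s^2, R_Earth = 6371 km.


T = 15140.0 s
r = (mu*T^2/(4*pi^2))^(1/3) = (3.986e14 * 15140.0^2 / (4*pi^2))^(1/3)
r = 1.3227459e+07 m = 13227.4594 km
alt = r - R_E = 13227.4594 - 6371 = 6856.4594 km

6856.4594 km


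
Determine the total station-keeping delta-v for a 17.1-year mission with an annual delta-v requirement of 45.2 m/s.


dV = rate * years = 45.2 * 17.1
dV = 772.9200 m/s

772.9200 m/s


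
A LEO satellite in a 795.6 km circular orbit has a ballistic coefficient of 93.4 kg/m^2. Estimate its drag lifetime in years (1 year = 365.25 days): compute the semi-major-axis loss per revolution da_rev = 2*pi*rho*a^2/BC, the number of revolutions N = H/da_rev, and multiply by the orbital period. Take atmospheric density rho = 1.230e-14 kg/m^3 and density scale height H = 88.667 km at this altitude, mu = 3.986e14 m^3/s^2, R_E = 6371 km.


a = R_E + alt = 7166.6000 km = 7.1666e+06 m
da_rev = 2*pi*rho*a^2/BC = 2*pi*1.230e-14*(7.1666e+06)^2/93.4 = 0.0424976029 m per revolution
N = H/da_rev = 88667.0000 m / 0.0424976029 m = 2.0864e+06 revolutions
P = 2*pi*sqrt(a^3/mu) = 6037.8312 s
lifetime = N*P = 2.0864e+06 * 6037.8312 = 1.2597331e+10 s = 145802.4451 days
years = 145802.4451 / 365.25 = 399.1853 years

399.1853 years


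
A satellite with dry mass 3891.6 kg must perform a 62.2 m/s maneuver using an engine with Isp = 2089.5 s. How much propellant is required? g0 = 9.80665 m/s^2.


ve = Isp * g0 = 2089.5 * 9.80665 = 20490.995175 m/s
mass ratio = exp(dv/ve) = exp(62.2/20490.995175) = 1.00304009
m_prop = m_dry * (mr - 1) = 3891.6 * (1.00304009 - 1)
m_prop = 11.8308 kg

11.8308 kg


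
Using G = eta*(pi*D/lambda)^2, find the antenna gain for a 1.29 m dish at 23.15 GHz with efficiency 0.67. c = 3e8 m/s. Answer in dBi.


lambda = c/f = 3e8 / 2.315e+10 = 0.01295896 m
G = eta*(pi*D/lambda)^2 = 0.67*(pi*1.29/0.01295896)^2
G = 65525.9687 (linear)
G = 10*log10(65525.9687) = 48.1641 dBi

48.1641 dBi


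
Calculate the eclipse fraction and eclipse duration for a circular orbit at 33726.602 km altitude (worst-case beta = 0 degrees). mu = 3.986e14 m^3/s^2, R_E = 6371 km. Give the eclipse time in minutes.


r = 40097.6020 km
T = 1331.7956 min
Eclipse fraction = arcsin(R_E/r)/pi = arcsin(6371.0000/40097.6020)/pi
= arcsin(0.1588873)/pi = 0.05079065
Eclipse duration = 0.05079065 * 1331.7956 = 67.6428 min

67.6428 minutes


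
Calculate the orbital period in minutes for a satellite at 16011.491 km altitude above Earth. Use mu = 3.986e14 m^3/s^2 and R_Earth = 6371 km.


r = 22382.4910 km = 2.2382491e+07 m
T = 2*pi*sqrt(r^3/mu) = 2*pi*sqrt(1.1213089e+22 / 3.986e14)
T = 33325.2832 s = 555.4214 min

555.4214 minutes


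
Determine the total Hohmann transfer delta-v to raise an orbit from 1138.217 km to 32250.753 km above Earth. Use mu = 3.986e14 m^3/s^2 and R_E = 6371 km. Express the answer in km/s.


r1 = 7509.2170 km = 7.509217e+06 m
r2 = 38621.7530 km = 3.8621753e+07 m
dv1 = sqrt(mu/r1)*(sqrt(2*r2/(r1+r2)) - 1) = 2142.0051 m/s
dv2 = sqrt(mu/r2)*(1 - sqrt(2*r1/(r1+r2))) = 1379.5442 m/s
total dv = |dv1| + |dv2| = 2142.0051 + 1379.5442 = 3521.5492 m/s = 3.5215 km/s

3.5215 km/s


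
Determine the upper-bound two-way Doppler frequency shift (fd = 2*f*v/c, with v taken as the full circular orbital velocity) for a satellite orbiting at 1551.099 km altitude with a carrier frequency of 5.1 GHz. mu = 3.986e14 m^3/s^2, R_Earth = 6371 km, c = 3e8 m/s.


r = 7.922099e+06 m
v = sqrt(mu/r) = 7093.3030 m/s (worst-case radial velocity)
f = 5.1 GHz = 5.1e+09 Hz
fd = 2*f*v/c = 2*5.1e+09*7093.3030/3.0e+08
fd = 241172.3035 Hz

241172.3035 Hz


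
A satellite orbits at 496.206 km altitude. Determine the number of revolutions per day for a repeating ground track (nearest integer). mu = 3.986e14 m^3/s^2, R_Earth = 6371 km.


r = 6.867206e+06 m
T = 2*pi*sqrt(r^3/mu) = 5663.4534 s = 94.3909 min
revs/day = 1440 / 94.3909 = 15.2557
Rounded: 15 revolutions per day

15 revolutions per day


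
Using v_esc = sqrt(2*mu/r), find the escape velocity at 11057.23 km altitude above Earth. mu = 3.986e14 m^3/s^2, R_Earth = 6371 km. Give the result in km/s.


r = 6371.0 + 11057.23 = 17428.2300 km = 1.742823e+07 m
v_esc = sqrt(2*mu/r) = sqrt(2*3.986e14 / 1.742823e+07)
v_esc = 6763.2743 m/s = 6.7633 km/s

6.7633 km/s


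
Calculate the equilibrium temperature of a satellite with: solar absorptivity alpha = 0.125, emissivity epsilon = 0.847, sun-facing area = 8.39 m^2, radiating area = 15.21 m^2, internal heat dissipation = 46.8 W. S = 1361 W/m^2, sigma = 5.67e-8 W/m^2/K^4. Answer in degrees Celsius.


Numerator = alpha*S*A_sun + Q_int = 0.125*1361*8.39 + 46.8 = 1474.1488 W
Denominator = eps*sigma*A_rad = 0.847*5.67e-8*15.21 = 7.3045873e-07 W/K^4
T^4 = 2.0181137e+09 K^4
T = 211.9515 K = -61.1985 C

-61.1985 degrees Celsius


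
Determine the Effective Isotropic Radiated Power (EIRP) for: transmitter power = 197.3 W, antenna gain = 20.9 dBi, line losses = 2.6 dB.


Pt = 197.3 W = 22.9513 dBW
EIRP = Pt_dBW + Gt - losses = 22.9513 + 20.9 - 2.6 = 41.2513 dBW

41.2513 dBW


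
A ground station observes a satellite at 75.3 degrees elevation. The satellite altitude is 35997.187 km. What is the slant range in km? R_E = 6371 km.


h = 35997.187 km, el = 75.3 deg
d = -R_E*sin(el) + sqrt((R_E*sin(el))^2 + 2*R_E*h + h^2)
d = -6371.0000*sin(1.3142) + sqrt((6371.0000*0.9672678)^2 + 2*6371.0000*35997.187 + 35997.187^2)
d = 36174.8679 km

36174.8679 km


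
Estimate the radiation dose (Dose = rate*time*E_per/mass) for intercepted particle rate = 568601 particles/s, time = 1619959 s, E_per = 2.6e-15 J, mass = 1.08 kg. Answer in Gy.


Total energy deposited = rate * time * E_per
  = 568601 * 1619959 * 2.6e-15 = 0.002394887 J
Dose = E_total / mass = 0.002394887 / 1.08
Dose = 0.002217488 Gy

0.0022 Gy


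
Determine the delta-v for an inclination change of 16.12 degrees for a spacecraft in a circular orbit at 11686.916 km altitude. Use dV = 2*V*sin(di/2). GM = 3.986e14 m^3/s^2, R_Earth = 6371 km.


r = 18057.9160 km = 1.8057916e+07 m
V = sqrt(mu/r) = 4698.2361 m/s
di = 16.12 deg = 0.2813471 rad
dV = 2*V*sin(di/2) = 2*4698.2361*sin(0.1406735)
dV = 1317.4796 m/s = 1.3175 km/s

1.3175 km/s


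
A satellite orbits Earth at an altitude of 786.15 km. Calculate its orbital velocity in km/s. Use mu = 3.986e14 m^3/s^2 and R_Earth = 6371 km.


r = R_E + alt = 6371.0 + 786.15 = 7157.1500 km = 7.15715e+06 m
v = sqrt(mu/r) = sqrt(3.986e14 / 7.15715e+06) = 7462.7447 m/s = 7.4627 km/s

7.4627 km/s


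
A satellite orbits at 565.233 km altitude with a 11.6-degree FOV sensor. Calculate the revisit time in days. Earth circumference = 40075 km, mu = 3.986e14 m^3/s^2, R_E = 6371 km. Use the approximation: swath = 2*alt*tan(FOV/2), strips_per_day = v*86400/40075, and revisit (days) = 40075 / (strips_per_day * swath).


swath = 2*565.233*tan(0.1012291) = 114.8285 km
v = sqrt(mu/r) = 7580.6564 m/s = 7.5807 km/s
strips/day = v*86400/40075 = 7.5807*86400/40075 = 16.3436
coverage/day = strips * swath = 16.3436 * 114.8285 = 1876.7088 km
revisit = 40075 / 1876.7088 = 21.3539 days

21.3539 days


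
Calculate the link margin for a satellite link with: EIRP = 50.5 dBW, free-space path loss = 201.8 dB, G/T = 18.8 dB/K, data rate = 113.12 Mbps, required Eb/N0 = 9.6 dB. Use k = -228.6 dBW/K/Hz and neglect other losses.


C/N0 = EIRP - FSPL + G/T - k = 50.5 - 201.8 + 18.8 - (-228.6)
C/N0 = 96.1000 dB-Hz
R_b = 113.12 Mbps = 1.1312e+08 bps -> 10*log10(R_b) = 80.5354 dB-Hz
Eb/N0 = C/N0 - 10*log10(R_b) = 96.1000 - 80.5354 = 15.5646 dB
Margin = Eb/N0 - Eb/N0_req = 15.5646 - 9.6 = 5.9646 dB (link closes)

5.9646 dB


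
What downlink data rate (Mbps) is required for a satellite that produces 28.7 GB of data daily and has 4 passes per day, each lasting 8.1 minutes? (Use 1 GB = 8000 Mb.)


total contact time = 4 * 8.1 * 60 = 1944.0000 s
data = 28.7 GB = 229600.0000 Mb
rate = 229600.0000 / 1944.0000 = 118.1070 Mbps

118.1070 Mbps


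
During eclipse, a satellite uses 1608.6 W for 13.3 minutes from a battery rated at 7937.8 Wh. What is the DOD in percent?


E_used = P * t / 60 = 1608.6 * 13.3 / 60 = 356.5730 Wh
DOD = E_used / E_total * 100 = 356.5730 / 7937.8 * 100
DOD = 4.4921 %

4.4921 %


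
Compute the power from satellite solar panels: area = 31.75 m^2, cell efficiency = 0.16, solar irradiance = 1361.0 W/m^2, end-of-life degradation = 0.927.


P = area * eta * S * degradation
P = 31.75 * 0.16 * 1361.0 * 0.927
P = 6409.1668 W

6409.1668 W


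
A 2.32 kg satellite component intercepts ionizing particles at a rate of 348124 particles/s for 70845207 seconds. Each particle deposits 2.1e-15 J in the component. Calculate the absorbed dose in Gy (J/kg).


Total energy deposited = rate * time * E_per
  = 348124 * 70845207 * 2.1e-15 = 0.05179213 J
Dose = E_total / mass = 0.05179213 / 2.32
Dose = 0.02232419 Gy

0.0223 Gy


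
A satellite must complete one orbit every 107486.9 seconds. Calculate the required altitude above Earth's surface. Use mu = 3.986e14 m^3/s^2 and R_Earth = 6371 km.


T = 107486.9 s
r = (mu*T^2/(4*pi^2))^(1/3) = (3.986e14 * 107486.9^2 / (4*pi^2))^(1/3)
r = 4.8861059e+07 m = 48861.0592 km
alt = r - R_E = 48861.0592 - 6371 = 42490.0592 km

42490.0592 km


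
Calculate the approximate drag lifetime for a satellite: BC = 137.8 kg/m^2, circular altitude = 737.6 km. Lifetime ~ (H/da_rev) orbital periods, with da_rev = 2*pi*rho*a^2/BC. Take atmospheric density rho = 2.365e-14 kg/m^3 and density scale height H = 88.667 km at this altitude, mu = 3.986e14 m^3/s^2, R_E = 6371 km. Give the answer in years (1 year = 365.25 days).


a = R_E + alt = 7108.6000 km = 7.1086e+06 m
da_rev = 2*pi*rho*a^2/BC = 2*pi*2.365e-14*(7.1086e+06)^2/137.8 = 0.054491649 m per revolution
N = H/da_rev = 88667.0000 m / 0.054491649 m = 1.6271668e+06 revolutions
P = 2*pi*sqrt(a^3/mu) = 5964.6826 s
lifetime = N*P = 1.6271668e+06 * 5964.6826 = 9.7055332e+09 s = 112332.5606 days
years = 112332.5606 / 365.25 = 307.5498 years

307.5498 years


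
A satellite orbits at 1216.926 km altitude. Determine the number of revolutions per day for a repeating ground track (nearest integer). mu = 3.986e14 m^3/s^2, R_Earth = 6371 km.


r = 7.587926e+06 m
T = 2*pi*sqrt(r^3/mu) = 6578.0300 s = 109.6338 min
revs/day = 1440 / 109.6338 = 13.1346
Rounded: 13 revolutions per day

13 revolutions per day


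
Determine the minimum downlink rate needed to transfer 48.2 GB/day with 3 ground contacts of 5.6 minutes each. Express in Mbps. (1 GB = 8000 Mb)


total contact time = 3 * 5.6 * 60 = 1008.0000 s
data = 48.2 GB = 385600.0000 Mb
rate = 385600.0000 / 1008.0000 = 382.5397 Mbps

382.5397 Mbps


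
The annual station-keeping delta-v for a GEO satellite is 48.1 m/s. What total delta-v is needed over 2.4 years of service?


dV = rate * years = 48.1 * 2.4
dV = 115.4400 m/s

115.4400 m/s


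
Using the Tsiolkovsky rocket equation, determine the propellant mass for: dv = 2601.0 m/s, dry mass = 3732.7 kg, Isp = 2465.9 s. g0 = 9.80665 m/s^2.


ve = Isp * g0 = 2465.9 * 9.80665 = 24182.218235 m/s
mass ratio = exp(dv/ve) = exp(2601.0/24182.218235) = 1.11355586
m_prop = m_dry * (mr - 1) = 3732.7 * (1.11355586 - 1)
m_prop = 423.8700 kg

423.8700 kg


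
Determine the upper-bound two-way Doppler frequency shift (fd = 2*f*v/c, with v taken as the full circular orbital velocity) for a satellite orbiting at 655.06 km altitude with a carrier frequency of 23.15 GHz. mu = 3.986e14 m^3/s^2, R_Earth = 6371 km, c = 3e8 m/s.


r = 7.02606e+06 m
v = sqrt(mu/r) = 7532.0418 m/s (worst-case radial velocity)
f = 23.15 GHz = 2.315e+10 Hz
fd = 2*f*v/c = 2*2.315e+10*7532.0418/3.0e+08
fd = 1.1624451e+06 Hz

1.1624e+06 Hz


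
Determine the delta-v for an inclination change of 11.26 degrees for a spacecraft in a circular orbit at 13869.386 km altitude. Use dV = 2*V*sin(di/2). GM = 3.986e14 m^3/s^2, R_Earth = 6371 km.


r = 20240.3860 km = 2.0240386e+07 m
V = sqrt(mu/r) = 4437.7134 m/s
di = 11.26 deg = 0.1965241 rad
dV = 2*V*sin(di/2) = 2*4437.7134*sin(0.09826204)
dV = 870.7148 m/s = 0.8707148 km/s

0.8707 km/s
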